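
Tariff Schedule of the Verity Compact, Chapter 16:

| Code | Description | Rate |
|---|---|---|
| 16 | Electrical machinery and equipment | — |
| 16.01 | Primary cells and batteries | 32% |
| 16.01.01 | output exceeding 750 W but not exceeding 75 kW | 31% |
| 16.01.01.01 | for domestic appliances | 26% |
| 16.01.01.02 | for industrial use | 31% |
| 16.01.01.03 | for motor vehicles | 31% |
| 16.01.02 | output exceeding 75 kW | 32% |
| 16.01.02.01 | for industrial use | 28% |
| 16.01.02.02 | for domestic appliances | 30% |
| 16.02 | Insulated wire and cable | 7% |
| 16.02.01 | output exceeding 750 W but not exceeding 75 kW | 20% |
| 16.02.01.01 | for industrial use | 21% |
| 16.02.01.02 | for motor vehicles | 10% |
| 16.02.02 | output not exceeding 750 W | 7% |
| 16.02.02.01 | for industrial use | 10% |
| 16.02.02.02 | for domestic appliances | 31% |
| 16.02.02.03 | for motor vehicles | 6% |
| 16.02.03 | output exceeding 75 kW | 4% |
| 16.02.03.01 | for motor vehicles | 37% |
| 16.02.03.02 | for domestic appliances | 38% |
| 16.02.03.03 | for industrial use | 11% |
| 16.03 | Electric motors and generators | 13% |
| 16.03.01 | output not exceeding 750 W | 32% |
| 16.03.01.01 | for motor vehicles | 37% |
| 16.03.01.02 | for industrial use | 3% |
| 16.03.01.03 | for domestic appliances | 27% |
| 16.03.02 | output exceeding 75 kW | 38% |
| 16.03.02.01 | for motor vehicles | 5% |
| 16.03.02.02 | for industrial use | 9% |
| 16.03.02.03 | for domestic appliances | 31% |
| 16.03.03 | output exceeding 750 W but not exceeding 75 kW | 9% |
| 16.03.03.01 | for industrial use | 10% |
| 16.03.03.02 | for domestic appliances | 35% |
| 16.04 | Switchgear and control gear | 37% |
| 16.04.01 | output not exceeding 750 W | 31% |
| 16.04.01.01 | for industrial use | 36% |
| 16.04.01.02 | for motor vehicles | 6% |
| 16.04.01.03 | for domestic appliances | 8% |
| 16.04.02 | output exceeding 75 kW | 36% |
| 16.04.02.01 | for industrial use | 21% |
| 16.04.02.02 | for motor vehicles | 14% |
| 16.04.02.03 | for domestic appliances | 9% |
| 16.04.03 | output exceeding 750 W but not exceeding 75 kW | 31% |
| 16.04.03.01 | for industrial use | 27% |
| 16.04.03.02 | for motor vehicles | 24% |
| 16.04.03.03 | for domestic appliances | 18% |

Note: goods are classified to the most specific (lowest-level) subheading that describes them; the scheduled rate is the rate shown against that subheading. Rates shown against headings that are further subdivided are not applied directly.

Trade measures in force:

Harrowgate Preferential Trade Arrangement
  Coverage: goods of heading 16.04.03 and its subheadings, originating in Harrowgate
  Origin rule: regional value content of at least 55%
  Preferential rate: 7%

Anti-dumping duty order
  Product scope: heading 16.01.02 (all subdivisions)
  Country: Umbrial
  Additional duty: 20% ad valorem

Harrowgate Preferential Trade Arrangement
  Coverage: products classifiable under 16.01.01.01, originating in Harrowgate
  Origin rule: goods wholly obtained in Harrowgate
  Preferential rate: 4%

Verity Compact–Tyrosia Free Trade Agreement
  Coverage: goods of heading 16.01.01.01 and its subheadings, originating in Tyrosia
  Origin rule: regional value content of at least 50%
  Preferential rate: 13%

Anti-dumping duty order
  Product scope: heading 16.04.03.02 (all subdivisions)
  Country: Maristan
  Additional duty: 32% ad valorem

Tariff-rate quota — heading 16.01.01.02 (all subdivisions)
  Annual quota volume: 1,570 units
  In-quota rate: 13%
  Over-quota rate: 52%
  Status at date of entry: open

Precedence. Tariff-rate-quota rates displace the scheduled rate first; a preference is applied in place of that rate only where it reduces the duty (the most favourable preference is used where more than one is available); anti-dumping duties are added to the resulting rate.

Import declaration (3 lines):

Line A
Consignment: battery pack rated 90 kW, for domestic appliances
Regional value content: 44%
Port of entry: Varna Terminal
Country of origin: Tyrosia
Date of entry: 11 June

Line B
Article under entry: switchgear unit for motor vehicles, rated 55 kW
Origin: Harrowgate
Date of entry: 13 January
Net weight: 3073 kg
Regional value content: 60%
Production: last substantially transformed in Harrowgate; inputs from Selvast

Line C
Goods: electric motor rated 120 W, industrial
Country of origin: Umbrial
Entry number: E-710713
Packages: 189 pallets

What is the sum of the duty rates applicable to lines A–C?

40%

Line A: battery pack → 16.01; rated 90 kW → 16.01.02; for domestic appliances → 16.01.02.02. Scheduled 30%. Tyrosia agreement on 16.01.01.01: 16.01.02.02 not covered. → 30%.
Line B: switchgear unit → 16.04; rated 55 kW → 16.04.03; for motor vehicles → 16.04.03.02. Scheduled 24%. Harrowgate agreement on 16.04.03: RVC ≥ 55% → 7% available; Harrowgate agreement on 16.01.01.01: 16.04.03.02 not covered; preferential 7%. → 7%.
Line C: electric motor → 16.03; rated 120 W → 16.03.01; industrial → 16.03.01.02. Scheduled 3%. No special measure applies. → 3%.
Sum: 30% + 7% + 3% = 40%.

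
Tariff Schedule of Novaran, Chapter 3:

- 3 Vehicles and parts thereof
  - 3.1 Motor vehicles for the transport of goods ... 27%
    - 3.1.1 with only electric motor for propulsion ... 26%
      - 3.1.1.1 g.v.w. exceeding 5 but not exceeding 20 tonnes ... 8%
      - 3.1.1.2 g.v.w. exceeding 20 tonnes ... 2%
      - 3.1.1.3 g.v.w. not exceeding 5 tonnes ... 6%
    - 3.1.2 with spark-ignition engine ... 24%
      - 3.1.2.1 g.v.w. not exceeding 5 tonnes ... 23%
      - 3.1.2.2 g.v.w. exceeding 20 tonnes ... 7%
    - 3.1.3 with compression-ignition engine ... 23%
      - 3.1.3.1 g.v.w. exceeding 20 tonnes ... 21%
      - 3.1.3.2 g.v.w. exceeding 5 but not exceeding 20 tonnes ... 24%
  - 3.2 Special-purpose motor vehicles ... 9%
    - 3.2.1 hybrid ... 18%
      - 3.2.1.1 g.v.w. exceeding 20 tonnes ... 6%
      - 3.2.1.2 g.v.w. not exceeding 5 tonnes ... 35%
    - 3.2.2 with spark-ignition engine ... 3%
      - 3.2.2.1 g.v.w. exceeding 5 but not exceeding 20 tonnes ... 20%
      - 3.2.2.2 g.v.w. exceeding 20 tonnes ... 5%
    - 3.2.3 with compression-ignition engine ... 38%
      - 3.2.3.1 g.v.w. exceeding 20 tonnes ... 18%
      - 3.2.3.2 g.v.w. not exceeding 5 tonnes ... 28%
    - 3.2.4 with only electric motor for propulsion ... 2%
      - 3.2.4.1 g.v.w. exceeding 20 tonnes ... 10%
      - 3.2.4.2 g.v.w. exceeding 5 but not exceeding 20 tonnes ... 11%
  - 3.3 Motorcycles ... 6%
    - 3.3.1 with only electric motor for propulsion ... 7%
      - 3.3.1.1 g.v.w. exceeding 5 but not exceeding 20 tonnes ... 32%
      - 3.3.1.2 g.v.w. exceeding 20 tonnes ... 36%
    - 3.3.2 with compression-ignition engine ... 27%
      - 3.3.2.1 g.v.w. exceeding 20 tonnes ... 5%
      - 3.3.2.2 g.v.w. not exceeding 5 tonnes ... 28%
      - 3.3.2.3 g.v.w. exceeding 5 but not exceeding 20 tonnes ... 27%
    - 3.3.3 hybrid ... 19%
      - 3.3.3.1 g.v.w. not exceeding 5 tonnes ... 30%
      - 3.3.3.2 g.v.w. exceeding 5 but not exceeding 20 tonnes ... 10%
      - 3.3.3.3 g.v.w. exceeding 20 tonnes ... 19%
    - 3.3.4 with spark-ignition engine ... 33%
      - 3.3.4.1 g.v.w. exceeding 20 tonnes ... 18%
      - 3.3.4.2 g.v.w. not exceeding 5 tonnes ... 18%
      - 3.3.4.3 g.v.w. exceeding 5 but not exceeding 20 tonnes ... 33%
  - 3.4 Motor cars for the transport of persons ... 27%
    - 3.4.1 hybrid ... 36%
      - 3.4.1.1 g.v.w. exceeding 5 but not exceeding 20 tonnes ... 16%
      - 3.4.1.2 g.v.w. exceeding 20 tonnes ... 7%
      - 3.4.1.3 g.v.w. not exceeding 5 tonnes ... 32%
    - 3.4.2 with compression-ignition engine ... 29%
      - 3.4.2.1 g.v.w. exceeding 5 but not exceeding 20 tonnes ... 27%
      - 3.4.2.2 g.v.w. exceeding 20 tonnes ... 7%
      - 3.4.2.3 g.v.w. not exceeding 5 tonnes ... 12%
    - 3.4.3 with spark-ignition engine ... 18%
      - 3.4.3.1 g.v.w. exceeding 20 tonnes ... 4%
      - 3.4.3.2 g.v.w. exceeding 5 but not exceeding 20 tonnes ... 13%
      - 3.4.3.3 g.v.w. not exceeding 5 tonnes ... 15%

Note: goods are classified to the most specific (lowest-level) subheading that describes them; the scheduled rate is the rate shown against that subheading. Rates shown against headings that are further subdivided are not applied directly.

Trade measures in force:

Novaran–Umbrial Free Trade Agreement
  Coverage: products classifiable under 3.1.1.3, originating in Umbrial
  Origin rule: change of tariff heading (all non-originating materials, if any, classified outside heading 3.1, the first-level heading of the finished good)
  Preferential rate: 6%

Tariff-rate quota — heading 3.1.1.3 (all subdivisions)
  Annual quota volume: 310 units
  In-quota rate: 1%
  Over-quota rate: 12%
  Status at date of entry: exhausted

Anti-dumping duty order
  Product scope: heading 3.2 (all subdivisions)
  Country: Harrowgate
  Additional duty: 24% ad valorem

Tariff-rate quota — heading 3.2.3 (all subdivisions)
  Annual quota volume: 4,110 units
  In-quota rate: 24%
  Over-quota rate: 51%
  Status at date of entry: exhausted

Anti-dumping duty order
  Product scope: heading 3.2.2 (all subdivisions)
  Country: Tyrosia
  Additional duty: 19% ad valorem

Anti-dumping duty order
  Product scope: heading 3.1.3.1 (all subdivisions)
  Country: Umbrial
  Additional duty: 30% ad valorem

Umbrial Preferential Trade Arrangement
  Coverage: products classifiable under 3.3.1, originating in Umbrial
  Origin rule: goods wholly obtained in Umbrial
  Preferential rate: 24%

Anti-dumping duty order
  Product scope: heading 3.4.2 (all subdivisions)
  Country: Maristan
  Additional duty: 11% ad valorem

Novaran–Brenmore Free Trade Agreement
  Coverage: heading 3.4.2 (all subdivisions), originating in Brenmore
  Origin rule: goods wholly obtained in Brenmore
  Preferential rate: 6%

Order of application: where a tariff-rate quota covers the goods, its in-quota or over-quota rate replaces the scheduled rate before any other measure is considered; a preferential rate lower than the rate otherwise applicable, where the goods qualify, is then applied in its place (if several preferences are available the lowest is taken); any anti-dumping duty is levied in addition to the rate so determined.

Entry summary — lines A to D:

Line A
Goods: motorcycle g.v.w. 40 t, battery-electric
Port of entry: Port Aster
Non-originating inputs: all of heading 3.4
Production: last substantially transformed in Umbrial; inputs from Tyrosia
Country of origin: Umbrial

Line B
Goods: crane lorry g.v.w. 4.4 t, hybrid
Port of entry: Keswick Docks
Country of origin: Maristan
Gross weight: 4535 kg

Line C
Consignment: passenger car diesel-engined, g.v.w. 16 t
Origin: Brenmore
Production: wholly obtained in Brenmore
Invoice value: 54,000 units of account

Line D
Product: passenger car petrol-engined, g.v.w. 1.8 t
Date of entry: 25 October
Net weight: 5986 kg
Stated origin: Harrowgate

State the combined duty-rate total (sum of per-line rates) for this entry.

Line A: motorcycle → 3.3; battery-electric → 3.3.1; g.v.w. 40 t → 3.3.1.2. Scheduled 36%. Umbrial agreement on 3.1.1.3: 3.3.1.2 not covered; Umbrial agreement on 3.3.1: not wholly obtained. → 36%.
Line B: crane lorry → 3.2; hybrid → 3.2.1; g.v.w. 4.4 t → 3.2.1.2. Scheduled 35%. No special measure applies. → 35%.
Line C: passenger car → 3.4; diesel-engined → 3.4.2; g.v.w. 16 t → 3.4.2.1. Scheduled 27%. Brenmore agreement on 3.4.2: wholly obtained → 6% available; preferential 6%. → 6%.
Line D: passenger car → 3.4; petrol-engined → 3.4.3; g.v.w. 1.8 t → 3.4.3.3. Scheduled 15%. No special measure applies. → 15%.
Sum: 36% + 35% + 6% + 15% = 92%.

92%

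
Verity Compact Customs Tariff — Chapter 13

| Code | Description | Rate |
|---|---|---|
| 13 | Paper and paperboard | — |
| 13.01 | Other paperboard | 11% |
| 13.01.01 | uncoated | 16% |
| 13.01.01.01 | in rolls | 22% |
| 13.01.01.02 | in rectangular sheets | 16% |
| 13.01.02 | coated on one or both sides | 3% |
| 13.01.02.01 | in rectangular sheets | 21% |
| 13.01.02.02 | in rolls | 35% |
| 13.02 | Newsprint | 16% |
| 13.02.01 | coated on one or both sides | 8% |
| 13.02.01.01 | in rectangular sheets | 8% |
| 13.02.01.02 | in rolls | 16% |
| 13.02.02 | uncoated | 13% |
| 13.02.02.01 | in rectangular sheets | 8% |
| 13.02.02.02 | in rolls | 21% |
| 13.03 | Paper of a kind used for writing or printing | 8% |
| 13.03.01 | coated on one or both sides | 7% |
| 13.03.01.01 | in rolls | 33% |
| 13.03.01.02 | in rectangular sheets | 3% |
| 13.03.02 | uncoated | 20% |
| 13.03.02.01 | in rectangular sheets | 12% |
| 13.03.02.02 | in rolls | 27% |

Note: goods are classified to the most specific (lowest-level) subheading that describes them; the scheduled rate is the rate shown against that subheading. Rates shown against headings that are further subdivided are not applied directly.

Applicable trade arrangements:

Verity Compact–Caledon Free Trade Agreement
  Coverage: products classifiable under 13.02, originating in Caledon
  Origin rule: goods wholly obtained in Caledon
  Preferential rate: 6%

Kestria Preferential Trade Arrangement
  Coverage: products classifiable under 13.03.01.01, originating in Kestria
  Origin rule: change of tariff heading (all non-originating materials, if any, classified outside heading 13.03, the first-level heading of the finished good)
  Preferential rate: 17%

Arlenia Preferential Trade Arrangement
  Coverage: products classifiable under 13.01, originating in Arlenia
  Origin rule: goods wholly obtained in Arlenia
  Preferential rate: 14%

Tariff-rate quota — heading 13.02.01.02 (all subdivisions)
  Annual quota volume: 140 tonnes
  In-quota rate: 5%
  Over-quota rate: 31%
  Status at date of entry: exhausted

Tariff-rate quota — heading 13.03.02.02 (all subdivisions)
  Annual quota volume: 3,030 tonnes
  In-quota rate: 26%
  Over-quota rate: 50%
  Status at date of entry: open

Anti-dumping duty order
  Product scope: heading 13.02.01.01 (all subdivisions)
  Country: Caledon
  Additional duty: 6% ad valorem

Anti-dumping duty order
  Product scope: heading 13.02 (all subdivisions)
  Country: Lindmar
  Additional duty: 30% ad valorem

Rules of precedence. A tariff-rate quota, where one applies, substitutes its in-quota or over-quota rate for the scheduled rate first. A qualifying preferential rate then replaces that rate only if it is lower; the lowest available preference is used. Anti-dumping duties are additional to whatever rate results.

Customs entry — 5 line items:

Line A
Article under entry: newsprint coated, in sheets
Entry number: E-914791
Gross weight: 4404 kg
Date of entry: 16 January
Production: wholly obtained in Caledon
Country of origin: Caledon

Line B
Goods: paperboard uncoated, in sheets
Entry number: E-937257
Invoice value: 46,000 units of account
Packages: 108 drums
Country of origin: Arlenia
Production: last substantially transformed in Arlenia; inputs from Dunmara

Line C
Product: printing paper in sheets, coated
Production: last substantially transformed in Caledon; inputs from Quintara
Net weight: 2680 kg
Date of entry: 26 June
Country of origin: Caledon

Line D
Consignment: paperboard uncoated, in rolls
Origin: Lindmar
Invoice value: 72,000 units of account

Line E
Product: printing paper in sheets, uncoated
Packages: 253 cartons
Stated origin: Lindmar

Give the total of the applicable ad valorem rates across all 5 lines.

Line A: newsprint → 13.02; coated → 13.02.01; in sheets → 13.02.01.01. Scheduled 8%. Caledon agreement on 13.02: wholly obtained → 6% available; preferential 6%; anti-dumping (Caledon, 13.02.01.01): +6%; total 6% + 6% = 12%. → 12%.
Line B: paperboard → 13.01; uncoated → 13.01.01; in sheets → 13.01.01.02. Scheduled 16%. Arlenia agreement on 13.01: not wholly obtained. → 16%.
Line C: printing paper → 13.03; coated → 13.03.01; in sheets → 13.03.01.02. Scheduled 3%. Caledon agreement on 13.02: 13.03.01.02 not covered. → 3%.
Line D: paperboard → 13.01; uncoated → 13.01.01; in rolls → 13.01.01.01. Scheduled 22%. No special measure applies. → 22%.
Line E: printing paper → 13.03; uncoated → 13.03.02; in sheets → 13.03.02.01. Scheduled 12%. No special measure applies. → 12%.
Sum: 12% + 16% + 3% + 22% + 12% = 65%.

65%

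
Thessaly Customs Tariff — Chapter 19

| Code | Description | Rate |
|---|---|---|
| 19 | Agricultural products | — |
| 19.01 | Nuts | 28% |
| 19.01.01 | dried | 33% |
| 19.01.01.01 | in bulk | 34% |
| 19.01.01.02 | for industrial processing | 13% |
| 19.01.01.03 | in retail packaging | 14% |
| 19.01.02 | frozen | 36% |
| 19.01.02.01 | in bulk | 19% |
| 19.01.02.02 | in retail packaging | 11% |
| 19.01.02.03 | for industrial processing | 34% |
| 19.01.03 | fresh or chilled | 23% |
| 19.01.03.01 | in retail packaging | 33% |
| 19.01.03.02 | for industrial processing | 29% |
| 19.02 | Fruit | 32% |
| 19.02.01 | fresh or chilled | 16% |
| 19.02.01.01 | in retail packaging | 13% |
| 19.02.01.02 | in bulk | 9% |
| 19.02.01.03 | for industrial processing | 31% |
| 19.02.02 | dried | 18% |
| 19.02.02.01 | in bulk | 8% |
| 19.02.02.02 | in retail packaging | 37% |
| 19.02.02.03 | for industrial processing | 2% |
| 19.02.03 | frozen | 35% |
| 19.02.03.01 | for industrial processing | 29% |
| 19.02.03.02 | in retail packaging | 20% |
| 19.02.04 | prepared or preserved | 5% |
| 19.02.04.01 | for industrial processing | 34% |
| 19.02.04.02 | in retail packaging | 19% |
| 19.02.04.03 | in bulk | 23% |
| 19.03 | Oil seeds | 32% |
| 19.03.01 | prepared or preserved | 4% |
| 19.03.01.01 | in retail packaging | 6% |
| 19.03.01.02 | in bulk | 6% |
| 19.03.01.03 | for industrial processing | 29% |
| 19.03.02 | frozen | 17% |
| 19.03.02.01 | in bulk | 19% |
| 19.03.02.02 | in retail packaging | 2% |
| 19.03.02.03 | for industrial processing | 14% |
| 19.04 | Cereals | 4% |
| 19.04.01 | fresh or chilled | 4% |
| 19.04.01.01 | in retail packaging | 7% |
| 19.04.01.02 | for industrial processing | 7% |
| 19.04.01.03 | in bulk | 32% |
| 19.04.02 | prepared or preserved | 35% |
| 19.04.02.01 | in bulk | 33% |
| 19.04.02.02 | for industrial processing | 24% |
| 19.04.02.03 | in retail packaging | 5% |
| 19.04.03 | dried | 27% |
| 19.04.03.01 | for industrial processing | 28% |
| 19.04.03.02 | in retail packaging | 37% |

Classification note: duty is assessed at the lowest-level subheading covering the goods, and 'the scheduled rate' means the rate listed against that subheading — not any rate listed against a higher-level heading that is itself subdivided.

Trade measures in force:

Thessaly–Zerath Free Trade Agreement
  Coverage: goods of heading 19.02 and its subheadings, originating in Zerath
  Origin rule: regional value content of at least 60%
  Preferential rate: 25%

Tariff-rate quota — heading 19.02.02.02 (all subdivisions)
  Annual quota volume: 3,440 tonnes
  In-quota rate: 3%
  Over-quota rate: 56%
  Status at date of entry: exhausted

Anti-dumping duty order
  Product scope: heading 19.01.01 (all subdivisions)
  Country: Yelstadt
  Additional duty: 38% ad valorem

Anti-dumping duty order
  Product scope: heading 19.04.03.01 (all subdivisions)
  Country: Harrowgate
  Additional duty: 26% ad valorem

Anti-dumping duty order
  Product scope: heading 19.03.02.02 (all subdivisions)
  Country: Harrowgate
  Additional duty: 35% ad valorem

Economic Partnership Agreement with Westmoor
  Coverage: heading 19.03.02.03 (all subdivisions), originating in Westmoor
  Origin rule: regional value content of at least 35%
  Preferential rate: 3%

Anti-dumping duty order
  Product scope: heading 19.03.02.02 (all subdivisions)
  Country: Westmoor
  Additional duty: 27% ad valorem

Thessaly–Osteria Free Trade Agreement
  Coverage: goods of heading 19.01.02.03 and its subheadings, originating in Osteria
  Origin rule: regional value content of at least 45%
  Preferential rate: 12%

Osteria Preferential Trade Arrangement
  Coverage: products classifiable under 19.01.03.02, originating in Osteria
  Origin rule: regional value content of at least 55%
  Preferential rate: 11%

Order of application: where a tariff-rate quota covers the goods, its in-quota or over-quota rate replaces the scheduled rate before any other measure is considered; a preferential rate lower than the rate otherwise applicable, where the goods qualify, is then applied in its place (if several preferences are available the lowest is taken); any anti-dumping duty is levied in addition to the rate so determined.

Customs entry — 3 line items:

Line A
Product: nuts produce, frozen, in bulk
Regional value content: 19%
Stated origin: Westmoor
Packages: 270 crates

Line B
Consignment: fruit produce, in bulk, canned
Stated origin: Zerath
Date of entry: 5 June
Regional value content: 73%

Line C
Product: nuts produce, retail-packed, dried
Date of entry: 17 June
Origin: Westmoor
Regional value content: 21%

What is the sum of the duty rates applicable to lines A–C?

Line A: nuts → 19.01; frozen → 19.01.02; in bulk → 19.01.02.01. Scheduled 19%. Westmoor agreement on 19.03.02.03: 19.01.02.01 not covered. → 19%.
Line B: fruit → 19.02; canned → 19.02.04; in bulk → 19.02.04.03. Scheduled 23%. Zerath agreement on 19.02: RVC ≥ 60% → 25% available; preference 25% not lower than 23% → no reduction. → 23%.
Line C: nuts → 19.01; dried → 19.01.01; retail-packed → 19.01.01.03. Scheduled 14%. Westmoor agreement on 19.03.02.03: 19.01.01.03 not covered. → 14%.
Sum: 19% + 23% + 14% = 56%.

56%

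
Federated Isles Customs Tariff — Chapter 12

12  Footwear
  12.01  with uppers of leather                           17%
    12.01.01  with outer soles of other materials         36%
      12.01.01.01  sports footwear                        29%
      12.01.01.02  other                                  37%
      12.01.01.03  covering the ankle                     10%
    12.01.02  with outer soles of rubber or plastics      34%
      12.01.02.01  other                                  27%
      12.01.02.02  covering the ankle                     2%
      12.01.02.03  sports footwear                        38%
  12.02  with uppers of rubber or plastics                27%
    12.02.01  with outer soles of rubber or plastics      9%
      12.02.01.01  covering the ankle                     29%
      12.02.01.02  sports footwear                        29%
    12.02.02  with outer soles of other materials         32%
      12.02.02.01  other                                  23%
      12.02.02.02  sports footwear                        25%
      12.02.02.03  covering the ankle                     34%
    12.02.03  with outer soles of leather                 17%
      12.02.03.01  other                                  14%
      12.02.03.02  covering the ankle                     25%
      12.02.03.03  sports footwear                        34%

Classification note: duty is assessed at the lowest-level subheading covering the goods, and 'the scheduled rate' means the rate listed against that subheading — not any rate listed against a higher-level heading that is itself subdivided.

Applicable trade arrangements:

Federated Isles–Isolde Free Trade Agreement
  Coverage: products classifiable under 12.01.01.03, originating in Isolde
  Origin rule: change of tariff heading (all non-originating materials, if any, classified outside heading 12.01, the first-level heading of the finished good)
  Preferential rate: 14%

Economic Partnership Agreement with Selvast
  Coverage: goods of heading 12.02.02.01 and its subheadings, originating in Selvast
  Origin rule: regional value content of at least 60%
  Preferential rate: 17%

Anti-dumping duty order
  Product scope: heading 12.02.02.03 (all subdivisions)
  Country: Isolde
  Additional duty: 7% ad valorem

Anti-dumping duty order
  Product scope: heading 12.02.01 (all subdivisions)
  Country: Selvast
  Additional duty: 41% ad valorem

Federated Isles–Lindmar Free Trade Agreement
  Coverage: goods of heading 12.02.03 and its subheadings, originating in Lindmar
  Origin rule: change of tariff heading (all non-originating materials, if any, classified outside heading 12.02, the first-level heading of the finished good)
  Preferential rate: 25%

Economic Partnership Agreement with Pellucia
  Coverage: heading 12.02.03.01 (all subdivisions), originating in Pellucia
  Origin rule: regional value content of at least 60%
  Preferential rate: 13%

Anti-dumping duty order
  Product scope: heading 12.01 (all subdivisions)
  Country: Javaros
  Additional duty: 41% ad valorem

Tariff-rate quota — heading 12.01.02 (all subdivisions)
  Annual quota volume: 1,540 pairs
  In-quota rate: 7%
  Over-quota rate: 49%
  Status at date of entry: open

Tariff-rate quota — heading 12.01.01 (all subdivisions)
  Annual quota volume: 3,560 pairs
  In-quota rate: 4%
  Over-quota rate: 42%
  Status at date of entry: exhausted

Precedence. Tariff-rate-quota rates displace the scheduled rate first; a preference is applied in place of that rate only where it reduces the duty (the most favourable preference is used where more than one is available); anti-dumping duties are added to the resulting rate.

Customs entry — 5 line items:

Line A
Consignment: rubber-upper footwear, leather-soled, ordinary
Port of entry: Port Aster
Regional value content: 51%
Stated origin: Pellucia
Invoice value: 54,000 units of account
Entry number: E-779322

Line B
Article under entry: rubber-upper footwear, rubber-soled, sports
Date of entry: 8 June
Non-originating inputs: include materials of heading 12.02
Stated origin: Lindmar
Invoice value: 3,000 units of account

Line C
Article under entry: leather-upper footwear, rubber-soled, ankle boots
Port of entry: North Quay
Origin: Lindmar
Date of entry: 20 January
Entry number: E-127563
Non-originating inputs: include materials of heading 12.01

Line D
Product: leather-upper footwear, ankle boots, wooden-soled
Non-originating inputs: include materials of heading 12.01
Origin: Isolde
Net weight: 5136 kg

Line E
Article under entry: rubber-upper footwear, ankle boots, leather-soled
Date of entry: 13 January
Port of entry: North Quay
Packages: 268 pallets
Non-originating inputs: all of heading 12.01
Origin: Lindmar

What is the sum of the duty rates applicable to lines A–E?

117%

Line A: rubber-upper → 12.02; leather-soled → 12.02.03; ordinary → 12.02.03.01. Scheduled 14%. Pellucia agreement on 12.02.03.01: RVC < 60%. → 14%.
Line B: rubber-upper → 12.02; rubber-soled → 12.02.01; sports → 12.02.01.02. Scheduled 29%. Lindmar agreement on 12.02.03: 12.02.01.02 not covered. → 29%.
Line C: leather-upper → 12.01; rubber-soled → 12.01.02; ankle boots → 12.01.02.02. Scheduled 2%. quota on 12.01.02 open → in-quota 7%; Lindmar agreement on 12.02.03: 12.01.02.02 not covered. → 7%.
Line D: leather-upper → 12.01; wooden-soled → 12.01.01; ankle boots → 12.01.01.03. Scheduled 10%. quota on 12.01.01 exhausted → over-quota 42%; Isolde agreement on 12.01.01.03: CTH not met. → 42%.
Line E: rubber-upper → 12.02; leather-soled → 12.02.03; ankle boots → 12.02.03.02. Scheduled 25%. Lindmar agreement on 12.02.03: CTH met → 25% available; preference 25% not lower than 25% → no reduction. → 25%.
Sum: 14% + 29% + 7% + 42% + 25% = 117%.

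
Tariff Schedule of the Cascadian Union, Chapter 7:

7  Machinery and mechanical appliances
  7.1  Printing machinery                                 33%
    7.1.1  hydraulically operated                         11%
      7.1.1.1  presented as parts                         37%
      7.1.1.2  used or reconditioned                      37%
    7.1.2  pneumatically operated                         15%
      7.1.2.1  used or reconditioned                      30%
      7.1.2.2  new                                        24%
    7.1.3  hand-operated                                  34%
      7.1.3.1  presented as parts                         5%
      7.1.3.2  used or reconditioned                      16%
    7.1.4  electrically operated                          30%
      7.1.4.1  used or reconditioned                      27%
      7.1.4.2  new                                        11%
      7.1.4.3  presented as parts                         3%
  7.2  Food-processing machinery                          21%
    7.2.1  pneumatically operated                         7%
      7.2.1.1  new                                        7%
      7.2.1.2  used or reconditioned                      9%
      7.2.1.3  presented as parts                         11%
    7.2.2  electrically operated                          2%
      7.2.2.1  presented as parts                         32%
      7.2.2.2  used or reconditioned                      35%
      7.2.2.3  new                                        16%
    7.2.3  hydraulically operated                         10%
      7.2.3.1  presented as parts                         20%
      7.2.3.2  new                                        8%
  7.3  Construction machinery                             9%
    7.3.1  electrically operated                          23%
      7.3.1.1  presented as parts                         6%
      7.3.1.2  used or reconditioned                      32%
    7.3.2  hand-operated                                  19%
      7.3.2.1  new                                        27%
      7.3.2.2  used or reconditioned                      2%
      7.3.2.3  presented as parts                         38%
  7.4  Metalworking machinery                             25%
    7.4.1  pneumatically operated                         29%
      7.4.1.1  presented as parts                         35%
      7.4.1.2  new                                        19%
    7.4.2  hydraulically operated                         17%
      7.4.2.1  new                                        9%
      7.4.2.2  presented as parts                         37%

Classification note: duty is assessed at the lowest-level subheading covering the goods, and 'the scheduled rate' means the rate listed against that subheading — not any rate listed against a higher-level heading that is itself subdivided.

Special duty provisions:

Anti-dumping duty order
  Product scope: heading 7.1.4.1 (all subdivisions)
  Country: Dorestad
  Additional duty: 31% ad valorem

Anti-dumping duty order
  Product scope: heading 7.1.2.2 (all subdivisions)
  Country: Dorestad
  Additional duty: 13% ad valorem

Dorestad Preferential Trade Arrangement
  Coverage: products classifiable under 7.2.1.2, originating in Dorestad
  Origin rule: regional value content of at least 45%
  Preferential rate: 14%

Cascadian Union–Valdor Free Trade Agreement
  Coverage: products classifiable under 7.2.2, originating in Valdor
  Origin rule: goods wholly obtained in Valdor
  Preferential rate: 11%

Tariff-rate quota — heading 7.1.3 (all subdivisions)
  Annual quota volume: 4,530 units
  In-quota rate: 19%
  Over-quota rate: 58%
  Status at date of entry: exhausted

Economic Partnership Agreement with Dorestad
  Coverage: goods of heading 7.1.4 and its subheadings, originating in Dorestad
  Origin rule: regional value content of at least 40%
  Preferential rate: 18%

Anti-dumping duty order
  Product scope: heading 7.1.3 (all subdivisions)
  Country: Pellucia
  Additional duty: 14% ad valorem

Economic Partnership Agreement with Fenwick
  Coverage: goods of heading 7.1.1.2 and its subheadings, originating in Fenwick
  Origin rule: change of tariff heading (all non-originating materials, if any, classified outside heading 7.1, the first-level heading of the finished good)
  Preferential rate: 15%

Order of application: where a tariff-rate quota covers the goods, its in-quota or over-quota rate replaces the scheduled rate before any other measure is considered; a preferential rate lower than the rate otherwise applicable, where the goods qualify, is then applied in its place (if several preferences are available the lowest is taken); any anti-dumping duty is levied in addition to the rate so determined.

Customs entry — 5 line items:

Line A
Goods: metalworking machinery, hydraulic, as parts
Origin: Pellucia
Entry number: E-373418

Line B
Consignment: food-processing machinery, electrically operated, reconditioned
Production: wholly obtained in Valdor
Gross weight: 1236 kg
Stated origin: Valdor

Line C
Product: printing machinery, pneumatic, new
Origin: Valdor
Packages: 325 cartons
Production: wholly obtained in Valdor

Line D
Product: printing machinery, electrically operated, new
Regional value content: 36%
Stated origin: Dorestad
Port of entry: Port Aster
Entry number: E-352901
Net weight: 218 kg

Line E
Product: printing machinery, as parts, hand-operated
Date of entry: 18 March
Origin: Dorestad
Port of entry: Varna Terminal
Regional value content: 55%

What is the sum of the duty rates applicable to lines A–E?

Line A: metalworking → 7.4; hydraulic → 7.4.2; as parts → 7.4.2.2. Scheduled 37%. No special measure applies. → 37%.
Line B: food-processing → 7.2; electrically operated → 7.2.2; reconditioned → 7.2.2.2. Scheduled 35%. Valdor agreement on 7.2.2: wholly obtained → 11% available; preferential 11%. → 11%.
Line C: printing → 7.1; pneumatic → 7.1.2; new → 7.1.2.2. Scheduled 24%. Valdor agreement on 7.2.2: 7.1.2.2 not covered. → 24%.
Line D: printing → 7.1; electrically operated → 7.1.4; new → 7.1.4.2. Scheduled 11%. Dorestad agreement on 7.2.1.2: 7.1.4.2 not covered; Dorestad agreement on 7.1.4: RVC < 40%. → 11%.
Line E: printing → 7.1; hand-operated → 7.1.3; as parts → 7.1.3.1. Scheduled 5%. quota on 7.1.3 exhausted → over-quota 58%; Dorestad agreement on 7.2.1.2: 7.1.3.1 not covered; Dorestad agreement on 7.1.4: 7.1.3.1 not covered. → 58%.
Sum: 37% + 11% + 24% + 11% + 58% = 141%.

141%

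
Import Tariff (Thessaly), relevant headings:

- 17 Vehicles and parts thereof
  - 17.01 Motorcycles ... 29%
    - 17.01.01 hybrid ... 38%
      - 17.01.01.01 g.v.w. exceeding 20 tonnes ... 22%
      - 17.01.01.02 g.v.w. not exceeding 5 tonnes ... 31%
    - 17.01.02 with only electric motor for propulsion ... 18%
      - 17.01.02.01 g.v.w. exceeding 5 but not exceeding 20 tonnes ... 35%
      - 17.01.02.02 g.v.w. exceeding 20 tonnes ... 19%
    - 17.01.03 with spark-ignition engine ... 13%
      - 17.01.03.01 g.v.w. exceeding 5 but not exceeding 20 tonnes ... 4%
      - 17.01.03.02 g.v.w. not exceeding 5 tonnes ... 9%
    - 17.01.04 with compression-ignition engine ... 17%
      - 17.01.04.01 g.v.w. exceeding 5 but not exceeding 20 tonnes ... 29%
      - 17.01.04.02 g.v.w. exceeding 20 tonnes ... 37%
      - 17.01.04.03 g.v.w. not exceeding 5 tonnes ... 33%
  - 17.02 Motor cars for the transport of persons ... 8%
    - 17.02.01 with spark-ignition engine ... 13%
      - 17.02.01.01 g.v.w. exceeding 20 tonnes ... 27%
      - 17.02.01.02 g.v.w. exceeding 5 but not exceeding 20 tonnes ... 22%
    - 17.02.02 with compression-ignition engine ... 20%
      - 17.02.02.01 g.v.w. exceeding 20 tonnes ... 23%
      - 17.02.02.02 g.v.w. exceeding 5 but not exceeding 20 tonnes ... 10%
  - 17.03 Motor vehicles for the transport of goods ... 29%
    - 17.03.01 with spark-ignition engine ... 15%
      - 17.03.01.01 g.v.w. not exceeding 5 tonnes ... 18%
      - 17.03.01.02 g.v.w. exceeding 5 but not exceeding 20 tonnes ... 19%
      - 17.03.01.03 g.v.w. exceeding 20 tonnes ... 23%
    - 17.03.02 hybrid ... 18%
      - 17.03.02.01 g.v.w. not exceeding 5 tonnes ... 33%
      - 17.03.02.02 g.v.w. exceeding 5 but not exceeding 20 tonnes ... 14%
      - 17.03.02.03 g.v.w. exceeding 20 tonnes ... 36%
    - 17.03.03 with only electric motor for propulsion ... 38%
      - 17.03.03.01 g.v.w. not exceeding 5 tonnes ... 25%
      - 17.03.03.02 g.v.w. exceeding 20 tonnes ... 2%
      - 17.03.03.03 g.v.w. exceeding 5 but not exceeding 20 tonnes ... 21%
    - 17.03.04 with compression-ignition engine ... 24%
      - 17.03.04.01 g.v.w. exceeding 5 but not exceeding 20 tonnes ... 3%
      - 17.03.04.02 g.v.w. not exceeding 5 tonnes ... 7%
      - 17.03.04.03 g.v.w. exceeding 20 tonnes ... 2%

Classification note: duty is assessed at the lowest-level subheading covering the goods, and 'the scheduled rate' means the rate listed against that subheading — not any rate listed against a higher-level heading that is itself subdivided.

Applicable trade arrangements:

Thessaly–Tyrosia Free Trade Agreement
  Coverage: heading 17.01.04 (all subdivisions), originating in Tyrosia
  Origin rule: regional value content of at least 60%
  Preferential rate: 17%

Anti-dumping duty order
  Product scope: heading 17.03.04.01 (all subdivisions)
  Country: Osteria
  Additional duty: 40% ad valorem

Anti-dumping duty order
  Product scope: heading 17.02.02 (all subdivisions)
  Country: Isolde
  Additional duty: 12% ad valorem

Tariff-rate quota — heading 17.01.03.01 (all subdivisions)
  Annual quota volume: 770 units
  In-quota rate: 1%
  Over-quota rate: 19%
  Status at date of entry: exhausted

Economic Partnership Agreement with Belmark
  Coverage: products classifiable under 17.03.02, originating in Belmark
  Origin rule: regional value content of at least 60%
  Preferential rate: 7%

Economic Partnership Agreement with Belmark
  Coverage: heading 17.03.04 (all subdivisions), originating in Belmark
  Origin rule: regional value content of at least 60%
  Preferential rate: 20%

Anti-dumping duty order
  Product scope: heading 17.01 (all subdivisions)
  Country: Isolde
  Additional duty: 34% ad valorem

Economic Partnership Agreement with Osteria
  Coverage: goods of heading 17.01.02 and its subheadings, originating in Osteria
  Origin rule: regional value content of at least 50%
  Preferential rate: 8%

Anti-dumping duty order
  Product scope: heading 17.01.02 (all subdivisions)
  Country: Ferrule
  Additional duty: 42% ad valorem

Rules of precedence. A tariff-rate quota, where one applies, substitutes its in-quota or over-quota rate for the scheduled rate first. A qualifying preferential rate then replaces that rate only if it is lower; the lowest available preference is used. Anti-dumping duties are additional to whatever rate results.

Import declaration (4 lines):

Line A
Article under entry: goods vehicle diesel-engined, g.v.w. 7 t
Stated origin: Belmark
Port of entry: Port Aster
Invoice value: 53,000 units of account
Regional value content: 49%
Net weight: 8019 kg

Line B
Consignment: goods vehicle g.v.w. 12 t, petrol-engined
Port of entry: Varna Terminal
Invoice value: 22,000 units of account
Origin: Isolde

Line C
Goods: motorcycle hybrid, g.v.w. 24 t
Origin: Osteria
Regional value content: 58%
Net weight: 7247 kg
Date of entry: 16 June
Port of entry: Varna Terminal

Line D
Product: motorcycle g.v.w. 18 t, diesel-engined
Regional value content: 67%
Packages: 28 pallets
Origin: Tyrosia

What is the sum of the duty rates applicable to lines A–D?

Line A: goods vehicle → 17.03; diesel-engined → 17.03.04; g.v.w. 7 t → 17.03.04.01. Scheduled 3%. Belmark agreement on 17.03.02: 17.03.04.01 not covered; Belmark agreement on 17.03.04: RVC < 60%. → 3%.
Line B: goods vehicle → 17.03; petrol-engined → 17.03.01; g.v.w. 12 t → 17.03.01.02. Scheduled 19%. No special measure applies. → 19%.
Line C: motorcycle → 17.01; hybrid → 17.01.01; g.v.w. 24 t → 17.01.01.01. Scheduled 22%. Osteria agreement on 17.01.02: 17.01.01.01 not covered. → 22%.
Line D: motorcycle → 17.01; diesel-engined → 17.01.04; g.v.w. 18 t → 17.01.04.01. Scheduled 29%. Tyrosia agreement on 17.01.04: RVC ≥ 60% → 17% available; preferential 17%. → 17%.
Sum: 3% + 19% + 22% + 17% = 61%.

61%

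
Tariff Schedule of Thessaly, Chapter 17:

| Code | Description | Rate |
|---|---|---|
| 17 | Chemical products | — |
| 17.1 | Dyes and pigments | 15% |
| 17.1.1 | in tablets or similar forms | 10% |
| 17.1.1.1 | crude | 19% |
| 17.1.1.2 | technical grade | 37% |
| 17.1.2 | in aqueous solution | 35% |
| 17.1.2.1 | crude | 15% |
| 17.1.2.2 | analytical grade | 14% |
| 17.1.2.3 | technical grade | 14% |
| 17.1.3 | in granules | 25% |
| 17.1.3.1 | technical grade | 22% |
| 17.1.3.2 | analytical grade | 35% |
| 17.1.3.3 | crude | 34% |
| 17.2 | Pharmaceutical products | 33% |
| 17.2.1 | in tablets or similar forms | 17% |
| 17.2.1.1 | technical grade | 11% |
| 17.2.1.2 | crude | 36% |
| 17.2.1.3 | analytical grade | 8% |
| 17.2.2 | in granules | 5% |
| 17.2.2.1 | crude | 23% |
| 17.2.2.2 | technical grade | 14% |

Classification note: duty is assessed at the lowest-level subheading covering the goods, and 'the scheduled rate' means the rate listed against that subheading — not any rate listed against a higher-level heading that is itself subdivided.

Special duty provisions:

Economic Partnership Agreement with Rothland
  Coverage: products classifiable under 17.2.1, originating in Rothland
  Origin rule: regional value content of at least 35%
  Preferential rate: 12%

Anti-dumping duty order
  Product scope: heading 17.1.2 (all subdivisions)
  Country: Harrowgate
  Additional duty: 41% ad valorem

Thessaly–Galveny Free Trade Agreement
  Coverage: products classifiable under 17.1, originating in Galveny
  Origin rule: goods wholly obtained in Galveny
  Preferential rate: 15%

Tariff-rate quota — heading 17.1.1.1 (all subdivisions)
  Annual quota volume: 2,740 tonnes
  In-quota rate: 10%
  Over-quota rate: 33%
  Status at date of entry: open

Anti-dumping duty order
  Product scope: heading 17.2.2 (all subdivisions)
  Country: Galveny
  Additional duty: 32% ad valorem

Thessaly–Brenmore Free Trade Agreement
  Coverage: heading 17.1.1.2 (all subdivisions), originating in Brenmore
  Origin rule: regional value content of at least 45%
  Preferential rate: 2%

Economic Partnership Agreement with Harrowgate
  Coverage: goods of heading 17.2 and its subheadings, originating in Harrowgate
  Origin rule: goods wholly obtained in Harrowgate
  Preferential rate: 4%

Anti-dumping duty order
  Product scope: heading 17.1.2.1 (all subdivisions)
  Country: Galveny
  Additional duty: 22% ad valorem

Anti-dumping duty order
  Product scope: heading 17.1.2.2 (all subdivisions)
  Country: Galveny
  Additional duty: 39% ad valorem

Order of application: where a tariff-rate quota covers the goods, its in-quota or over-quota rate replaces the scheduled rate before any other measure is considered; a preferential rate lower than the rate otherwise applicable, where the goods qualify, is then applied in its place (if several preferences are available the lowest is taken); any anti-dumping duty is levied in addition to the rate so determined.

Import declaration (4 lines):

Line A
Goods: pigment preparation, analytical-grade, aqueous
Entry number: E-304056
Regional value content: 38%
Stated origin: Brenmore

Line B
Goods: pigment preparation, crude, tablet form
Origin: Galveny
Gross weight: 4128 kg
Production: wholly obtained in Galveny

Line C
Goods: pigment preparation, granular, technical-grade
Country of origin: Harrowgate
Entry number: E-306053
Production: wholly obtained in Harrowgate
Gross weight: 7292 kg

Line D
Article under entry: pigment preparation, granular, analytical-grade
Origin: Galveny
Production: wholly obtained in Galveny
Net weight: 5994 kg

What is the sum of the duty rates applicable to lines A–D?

61%

Line A: pigment → 17.1; aqueous → 17.1.2; analytical-grade → 17.1.2.2. Scheduled 14%. Brenmore agreement on 17.1.1.2: 17.1.2.2 not covered. → 14%.
Line B: pigment → 17.1; tablet form → 17.1.1; crude → 17.1.1.1. Scheduled 19%. quota on 17.1.1.1 open → in-quota 10%; Galveny agreement on 17.1: wholly obtained → 15% available; preference 15% not lower than 10% → no reduction. → 10%.
Line C: pigment → 17.1; granular → 17.1.3; technical-grade → 17.1.3.1. Scheduled 22%. Harrowgate agreement on 17.2: 17.1.3.1 not covered. → 22%.
Line D: pigment → 17.1; granular → 17.1.3; analytical-grade → 17.1.3.2. Scheduled 35%. Galveny agreement on 17.1: wholly obtained → 15% available; preferential 15%. → 15%.
Sum: 14% + 10% + 22% + 15% = 61%.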